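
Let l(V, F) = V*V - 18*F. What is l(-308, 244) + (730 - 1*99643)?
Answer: -8441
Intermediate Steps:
l(V, F) = V² - 18*F
l(-308, 244) + (730 - 1*99643) = ((-308)² - 18*244) + (730 - 1*99643) = (94864 - 4392) + (730 - 99643) = 90472 - 98913 = -8441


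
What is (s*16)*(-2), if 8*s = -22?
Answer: 88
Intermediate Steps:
s = -11/4 (s = (⅛)*(-22) = -11/4 ≈ -2.7500)
(s*16)*(-2) = -11/4*16*(-2) = -44*(-2) = 88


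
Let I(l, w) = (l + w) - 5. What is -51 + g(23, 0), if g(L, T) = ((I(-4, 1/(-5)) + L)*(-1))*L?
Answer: -1842/5 ≈ -368.40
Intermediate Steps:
I(l, w) = -5 + l + w
g(L, T) = L*(46/5 - L) (g(L, T) = (((-5 - 4 + 1/(-5)) + L)*(-1))*L = (((-5 - 4 - ⅕) + L)*(-1))*L = ((-46/5 + L)*(-1))*L = (46/5 - L)*L = L*(46/5 - L))
-51 + g(23, 0) = -51 + (⅕)*23*(46 - 5*23) = -51 + (⅕)*23*(46 - 115) = -51 + (⅕)*23*(-69) = -51 - 1587/5 = -1842/5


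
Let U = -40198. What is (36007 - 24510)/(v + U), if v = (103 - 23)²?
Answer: -11497/33798 ≈ -0.34017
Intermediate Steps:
v = 6400 (v = 80² = 6400)
(36007 - 24510)/(v + U) = (36007 - 24510)/(6400 - 40198) = 11497/(-33798) = 11497*(-1/33798) = -11497/33798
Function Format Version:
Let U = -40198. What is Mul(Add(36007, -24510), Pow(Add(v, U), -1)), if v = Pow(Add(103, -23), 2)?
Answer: Rational(-11497, 33798) ≈ -0.34017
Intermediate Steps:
v = 6400 (v = Pow(80, 2) = 6400)
Mul(Add(36007, -24510), Pow(Add(v, U), -1)) = Mul(Add(36007, -24510), Pow(Add(6400, -40198), -1)) = Mul(11497, Pow(-33798, -1)) = Mul(11497, Rational(-1, 33798)) = Rational(-11497, 33798)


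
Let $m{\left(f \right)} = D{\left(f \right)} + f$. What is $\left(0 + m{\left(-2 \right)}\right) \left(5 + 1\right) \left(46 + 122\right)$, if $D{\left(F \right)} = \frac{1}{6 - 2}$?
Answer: $-1764$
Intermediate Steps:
$D{\left(F \right)} = \frac{1}{4}$
$m{\left(f \right)} = \frac{1}{4} + f$
$\left(0 + m{\left(-2 \right)}\right) \left(5 + 1\right) \left(46 + 122\right) = \left(0 + \left(\frac{1}{4} - 2\right)\right) \left(5 + 1\right) \left(46 + 122\right) = \left(0 - \frac{7}{4}\right) 6 \cdot 168 = \left(- \frac{7}{4}\right) 6 \cdot 168 = \left(- \frac{21}{2}\right) 168 = -1764$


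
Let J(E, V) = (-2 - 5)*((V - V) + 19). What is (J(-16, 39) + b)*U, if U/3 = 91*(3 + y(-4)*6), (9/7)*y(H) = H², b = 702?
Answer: 12064507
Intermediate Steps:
J(E, V) = -133 (J(E, V) = -7*(0 + 19) = -7*19 = -133)
y(H) = 7*H²/9
U = 21203 (U = 3*(91*(3 + ((7/9)*(-4)²)*6)) = 3*(91*(3 + ((7/9)*16)*6)) = 3*(91*(3 + (112/9)*6)) = 3*(91*(3 + 224/3)) = 3*(91*(233/3)) = 3*(21203/3) = 21203)
(J(-16, 39) + b)*U = (-133 + 702)*21203 = 569*21203 = 12064507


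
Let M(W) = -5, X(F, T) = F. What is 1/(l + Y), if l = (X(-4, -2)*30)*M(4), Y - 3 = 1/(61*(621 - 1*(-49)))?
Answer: 40870/24644611 ≈ 0.0016584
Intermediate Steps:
Y = 122611/40870 (Y = 3 + 1/(61*(621 - 1*(-49))) = 3 + 1/(61*(621 + 49)) = 3 + 1/(61*670) = 3 + 1/40870 = 122611/40870 ≈ 3.0000)
l = 600 (l = -4*30*(-5) = -120*(-5) = 600)
1/(l + Y) = 1/(600 + 122611/40870) = 1/(24644611/40870) = 40870/24644611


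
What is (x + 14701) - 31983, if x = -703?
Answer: -17985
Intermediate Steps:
(x + 14701) - 31983 = (-703 + 14701) - 31983 = 13998 - 31983 = -17985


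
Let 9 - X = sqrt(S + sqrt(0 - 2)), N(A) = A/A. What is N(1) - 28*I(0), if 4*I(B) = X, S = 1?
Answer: -62 + 7*sqrt(1 + I*sqrt(2)) ≈ -53.819 + 4.235*I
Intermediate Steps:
N(A) = 1
X = 9 - sqrt(1 + I*sqrt(2)) (X = 9 - sqrt(1 + sqrt(0 - 2)) = 9 - sqrt(1 + sqrt(-2)) = 9 - sqrt(1 + I*sqrt(2)) ≈ 7.8312 - 0.605*I)
I(B) = 9/4 - sqrt(1 + I*sqrt(2))/4 (I(B) = (9 - sqrt(1 + I*sqrt(2)))/4 = 9/4 - sqrt(1 + I*sqrt(2))/4)
N(1) - 28*I(0) = 1 - 28*(9/4 - sqrt(1 + I*sqrt(2))/4) = 1 + (-63 + 7*sqrt(1 + I*sqrt(2))) = -62 + 7*sqrt(1 + I*sqrt(2))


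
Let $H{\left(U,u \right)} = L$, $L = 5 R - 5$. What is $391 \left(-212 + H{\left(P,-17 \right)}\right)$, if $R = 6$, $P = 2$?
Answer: $-73117$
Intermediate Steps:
$L = 25$ ($L = 5 \cdot 6 - 5 = 30 - 5 = 25$)
$H{\left(U,u \right)} = 25$
$391 \left(-212 + H{\left(P,-17 \right)}\right) = 391 \left(-212 + 25\right) = 391 \left(-187\right) = -73117$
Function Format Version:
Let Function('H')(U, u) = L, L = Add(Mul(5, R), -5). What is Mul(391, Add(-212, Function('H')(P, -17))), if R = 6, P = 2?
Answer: -73117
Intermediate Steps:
L = 25 (L = Add(Mul(5, 6), -5) = Add(30, -5) = 25)
Function('H')(U, u) = 25
Mul(391, Add(-212, Function('H')(P, -17))) = Mul(391, Add(-212, 25)) = Mul(391, -187) = -73117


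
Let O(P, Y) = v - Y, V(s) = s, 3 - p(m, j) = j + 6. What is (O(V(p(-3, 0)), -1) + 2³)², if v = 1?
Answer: 100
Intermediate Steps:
p(m, j) = -3 - j (p(m, j) = 3 - (j + 6) = 3 - (6 + j) = 3 + (-6 - j) = -3 - j)
O(P, Y) = 1 - Y
(O(V(p(-3, 0)), -1) + 2³)² = ((1 - 1*(-1)) + 2³)² = ((1 + 1) + 8)² = (2 + 8)² = 10² = 100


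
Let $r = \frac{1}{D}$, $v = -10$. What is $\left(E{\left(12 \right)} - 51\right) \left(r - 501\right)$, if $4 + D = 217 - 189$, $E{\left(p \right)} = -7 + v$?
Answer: $\frac{204391}{6} \approx 34065.0$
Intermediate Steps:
$E{\left(p \right)} = -17$ ($E{\left(p \right)} = -7 - 10 = -17$)
$D = 24$ ($D = -4 + \left(217 - 189\right) = -4 + 28 = 24$)
$r = \frac{1}{24} \approx 0.041667$
$\left(E{\left(12 \right)} - 51\right) \left(r - 501\right) = \left(-17 - 51\right) \left(\frac{1}{24} - 501\right) = \left(-68\right) \left(- \frac{12023}{24}\right) = \frac{204391}{6}$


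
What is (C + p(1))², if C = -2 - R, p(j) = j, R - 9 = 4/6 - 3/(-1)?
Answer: 1681/9 ≈ 186.78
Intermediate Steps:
R = 38/3 (R = 9 + (4/6 - 3/(-1)) = 9 + (4*(⅙) - 3*(-1)) = 9 + (⅔ + 3) = 9 + 11/3 = 38/3 ≈ 12.667)
C = -44/3 (C = -2 - 1*38/3 = -2 - 38/3 = -44/3 ≈ -14.667)
(C + p(1))² = (-44/3 + 1)² = (-41/3)² = 1681/9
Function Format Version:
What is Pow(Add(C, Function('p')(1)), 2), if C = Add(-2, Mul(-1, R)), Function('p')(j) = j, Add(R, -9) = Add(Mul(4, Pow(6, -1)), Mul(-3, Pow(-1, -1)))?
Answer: Rational(1681, 9) ≈ 186.78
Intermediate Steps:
R = Rational(38, 3) (R = Add(9, Add(Mul(4, Pow(6, -1)), Mul(-3, Pow(-1, -1)))) = Add(9, Add(Mul(4, Rational(1, 6)), Mul(-3, -1))) = Add(9, Add(Rational(2, 3), 3)) = Add(9, Rational(11, 3)) = Rational(38, 3) ≈ 12.667)
C = Rational(-44, 3) (C = Add(-2, Mul(-1, Rational(38, 3))) = Add(-2, Rational(-38, 3)) = Rational(-44, 3) ≈ -14.667)
Pow(Add(C, Function('p')(1)), 2) = Pow(Add(Rational(-44, 3), 1), 2) = Pow(Rational(-41, 3), 2) = Rational(1681, 9)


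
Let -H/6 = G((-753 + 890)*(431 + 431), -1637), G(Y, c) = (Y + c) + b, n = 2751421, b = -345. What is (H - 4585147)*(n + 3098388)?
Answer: -30897632322571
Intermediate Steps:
G(Y, c) = -345 + Y + c (G(Y, c) = (Y + c) - 345 = -345 + Y + c)
H = -696672 (H = -6*(-345 + (-753 + 890)*(431 + 431) - 1637) = -6*(-345 + 137*862 - 1637) = -6*(-345 + 118094 - 1637) = -6*116112 = -696672)
(H - 4585147)*(n + 3098388) = (-696672 - 4585147)*(2751421 + 3098388) = -5281819*5849809 = -30897632322571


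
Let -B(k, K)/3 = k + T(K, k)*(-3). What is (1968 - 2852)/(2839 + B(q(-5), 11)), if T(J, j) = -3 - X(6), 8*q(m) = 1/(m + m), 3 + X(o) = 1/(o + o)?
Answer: -70720/227063 ≈ -0.31146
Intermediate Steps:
X(o) = -3 + 1/(2*o) (X(o) = -3 + 1/(o + o) = -3 + 1/(2*o))
q(m) = 1/(16*m) (q(m) = 1/(8*(m + m)) = 1/(8*((2*m))) = (1/(2*m))/8 = 1/(16*m))
T(J, j) = -1/12 (T(J, j) = -3 - (-3 + (½)/6) = -3 - (-3 + (½)*(⅙)) = -3 - (-3 + 1/12) = -3 - 1*(-35/12) = -3 + 35/12 = -1/12)
B(k, K) = -¾ - 3*k (B(k, K) = -3*(k - 1/12*(-3)) = -3*(k + ¼) = -3*(¼ + k) = -¾ - 3*k)
(1968 - 2852)/(2839 + B(q(-5), 11)) = (1968 - 2852)/(2839 + (-¾ - 3/(16*(-5)))) = -884/(2839 + (-¾ - 3*(-1)/(16*5))) = -884/(2839 + (-¾ - 3*(-1/80))) = -884/(2839 + (-¾ + 3/80)) = -884/(2839 - 57/80) = -884/227063/80 = -884*80/227063 = -70720/227063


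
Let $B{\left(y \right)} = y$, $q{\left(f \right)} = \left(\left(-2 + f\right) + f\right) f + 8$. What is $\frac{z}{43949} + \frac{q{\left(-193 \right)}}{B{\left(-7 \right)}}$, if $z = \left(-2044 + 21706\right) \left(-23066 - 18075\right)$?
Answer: $- \frac{8953828902}{307643} \approx -29105.0$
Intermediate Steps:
$q{\left(f \right)} = 8 + f \left(-2 + 2 f\right)$ ($q{\left(f \right)} = \left(-2 + 2 f\right) f + 8 = f \left(-2 + 2 f\right) + 8 = 8 + f \left(-2 + 2 f\right)$)
$z = -808914342$ ($z = 19662 \left(-41141\right) = -808914342$)
$\frac{z}{43949} + \frac{q{\left(-193 \right)}}{B{\left(-7 \right)}} = - \frac{808914342}{43949} + \frac{8 - -386 + 2 \left(-193\right)^{2}}{-7} = \left(-808914342\right) \frac{1}{43949} + \left(8 + 386 + 2 \cdot 37249\right) \left(- \frac{1}{7}\right) = - \frac{808914342}{43949} + \left(8 + 386 + 74498\right) \left(- \frac{1}{7}\right) = - \frac{808914342}{43949} + 74892 \left(- \frac{1}{7}\right) = - \frac{808914342}{43949} - \frac{74892}{7} = - \frac{8953828902}{307643}$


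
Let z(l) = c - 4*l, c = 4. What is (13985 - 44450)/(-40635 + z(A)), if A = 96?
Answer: 6093/8203 ≈ 0.74278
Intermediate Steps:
z(l) = 4 - 4*l
(13985 - 44450)/(-40635 + z(A)) = (13985 - 44450)/(-40635 + (4 - 4*96)) = -30465/(-40635 + (4 - 384)) = -30465/(-40635 - 380) = -30465/(-41015) = -30465*(-1/41015) = 6093/8203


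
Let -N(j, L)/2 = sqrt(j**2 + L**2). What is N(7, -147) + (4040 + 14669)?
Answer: 18709 - 14*sqrt(442) ≈ 18415.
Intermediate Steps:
N(j, L) = -2*sqrt(L**2 + j**2) (N(j, L) = -2*sqrt(j**2 + L**2) = -2*sqrt(L**2 + j**2))
N(7, -147) + (4040 + 14669) = -2*sqrt((-147)**2 + 7**2) + (4040 + 14669) = -2*sqrt(21609 + 49) + 18709 = -14*sqrt(442) + 18709 = 18709 - 14*sqrt(442)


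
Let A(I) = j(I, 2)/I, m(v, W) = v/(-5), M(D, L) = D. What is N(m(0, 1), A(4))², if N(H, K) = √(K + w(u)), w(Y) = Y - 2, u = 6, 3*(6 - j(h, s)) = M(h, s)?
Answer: 31/6 ≈ 5.1667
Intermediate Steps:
j(h, s) = 6 - h/3
m(v, W) = -v/5 (m(v, W) = v*(-⅕) = -v/5)
w(Y) = -2 + Y
A(I) = (6 - I/3)/I
N(H, K) = √(4 + K) (N(H, K) = √(K + (-2 + 6)) = √(K + 4) = √(4 + K))
N(m(0, 1), A(4))² = (√(4 + (⅓)*(18 - 1*4)/4))² = (√(4 + (⅓)*(¼)*(18 - 4)))² = (√(4 + (⅓)*(¼)*14))² = (√(4 + 7/6))² = (√(31/6))² = (√186/6)² = 31/6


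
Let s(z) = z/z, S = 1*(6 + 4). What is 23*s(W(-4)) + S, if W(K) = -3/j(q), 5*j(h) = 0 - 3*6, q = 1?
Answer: 33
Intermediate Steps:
j(h) = -18/5 (j(h) = (0 - 3*6)/5 = (0 - 18)/5 = (⅕)*(-18) = -18/5)
S = 10 (S = 1*10 = 10)
W(K) = ⅚ (W(K) = -3/(-18/5) = -3*(-5/18) = ⅚)
s(z) = 1
23*s(W(-4)) + S = 23*1 + 10 = 23 + 10 = 33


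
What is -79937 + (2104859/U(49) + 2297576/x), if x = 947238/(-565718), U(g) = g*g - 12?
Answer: -1642037208024422/1131475791 ≈ -1.4512e+6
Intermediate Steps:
U(g) = -12 + g² (U(g) = g² - 12 = -12 + g²)
x = -473619/282859 (x = 947238*(-1/565718) = -473619/282859 ≈ -1.6744)
-79937 + (2104859/U(49) + 2297576/x) = -79937 + (2104859/(-12 + 49²) + 2297576/(-473619/282859)) = -79937 + (2104859/(-12 + 2401) + 2297576*(-282859/473619)) = -79937 + (2104859/2389 - 649890049784/473619) = -79937 - 1551590427719255/1131475791 = -1642037208024422/1131475791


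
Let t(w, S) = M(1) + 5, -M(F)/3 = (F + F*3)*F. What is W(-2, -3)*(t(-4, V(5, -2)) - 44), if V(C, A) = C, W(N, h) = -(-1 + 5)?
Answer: 204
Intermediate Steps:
M(F) = -12*F**2 (M(F) = -3*(F + F*3)*F = -3*(F + 3*F)*F = -3*4*F*F = -12*F**2)
W(N, h) = -4 (W(N, h) = -1*4 = -4)
t(w, S) = -7 (t(w, S) = -12*1**2 + 5 = -12*1 + 5 = -12 + 5 = -7)
W(-2, -3)*(t(-4, V(5, -2)) - 44) = -4*(-7 - 44) = -4*(-51) = 204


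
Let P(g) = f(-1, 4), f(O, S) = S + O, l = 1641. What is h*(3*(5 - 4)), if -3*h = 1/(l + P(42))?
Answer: -1/1644 ≈ -0.00060827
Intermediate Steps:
f(O, S) = O + S
P(g) = 3 (P(g) = -1 + 4 = 3)
h = -1/4932 (h = -1/(3*(1641 + 3)) = -⅓/1644 = -⅓*1/1644 = -1/4932 ≈ -0.00020276)
h*(3*(5 - 4)) = -(5 - 4)/1644 = -1/1644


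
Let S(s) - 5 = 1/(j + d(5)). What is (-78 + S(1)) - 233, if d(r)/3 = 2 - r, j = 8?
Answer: -307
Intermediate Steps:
d(r) = 6 - 3*r (d(r) = 3*(2 - r) = 6 - 3*r)
S(s) = 4 (S(s) = 5 + 1/(8 + (6 - 3*5)) = 5 + 1/(8 + (6 - 15)) = 5 + 1/(8 - 9) = 5 + 1/(-1) = 5 - 1 = 4)
(-78 + S(1)) - 233 = (-78 + 4) - 233 = -74 - 233 = -307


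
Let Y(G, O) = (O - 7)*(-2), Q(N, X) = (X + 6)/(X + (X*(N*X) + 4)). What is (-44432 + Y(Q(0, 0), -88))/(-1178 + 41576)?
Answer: -22121/20199 ≈ -1.0952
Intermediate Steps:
Q(N, X) = (6 + X)/(4 + X + N*X²) (Q(N, X) = (6 + X)/(X + (N*X² + 4)) = (6 + X)/(X + (4 + N*X²)) = (6 + X)/(4 + X + N*X²))
Y(G, O) = 14 - 2*O (Y(G, O) = (-7 + O)*(-2) = 14 - 2*O)
(-44432 + Y(Q(0, 0), -88))/(-1178 + 41576) = (-44432 + (14 - 2*(-88)))/(-1178 + 41576) = (-44432 + (14 + 176))/40398 = (-44432 + 190)*(1/40398) = -44242*1/40398 = -22121/20199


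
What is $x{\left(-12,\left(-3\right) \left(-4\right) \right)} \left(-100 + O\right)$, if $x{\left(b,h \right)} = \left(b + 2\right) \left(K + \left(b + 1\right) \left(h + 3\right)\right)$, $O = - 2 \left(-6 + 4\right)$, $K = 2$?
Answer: $-156480$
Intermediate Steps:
$O = 4$ ($O = \left(-2\right) \left(-2\right) = 4$)
$x{\left(b,h \right)} = \left(2 + b\right) \left(2 + \left(1 + b\right) \left(3 + h\right)\right)$ ($x{\left(b,h \right)} = \left(b + 2\right) \left(2 + \left(b + 1\right) \left(h + 3\right)\right) = \left(2 + b\right) \left(2 + \left(1 + b\right) \left(3 + h\right)\right)$)
$x{\left(-12,\left(-3\right) \left(-4\right) \right)} \left(-100 + O\right) = \left(10 + 2 \left(\left(-3\right) \left(-4\right)\right) + 3 \left(-12\right)^{2} + 11 \left(-12\right) + \left(-3\right) \left(-4\right) \left(-12\right)^{2} + 3 \left(-12\right) \left(\left(-3\right) \left(-4\right)\right)\right) \left(-100 + 4\right) = \left(10 + 2 \cdot 12 + 3 \cdot 144 - 132 + 12 \cdot 144 + 3 \left(-12\right) 12\right) \left(-96\right) = \left(10 + 24 + 432 - 132 + 1728 - 432\right) \left(-96\right) = 1630 \left(-96\right) = -156480$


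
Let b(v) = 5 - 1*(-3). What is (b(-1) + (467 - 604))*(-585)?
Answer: 75465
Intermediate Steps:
b(v) = 8 (b(v) = 5 + 3 = 8)
(b(-1) + (467 - 604))*(-585) = (8 + (467 - 604))*(-585) = (8 - 137)*(-585) = -129*(-585) = 75465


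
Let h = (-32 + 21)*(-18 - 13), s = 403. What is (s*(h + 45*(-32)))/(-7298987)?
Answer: 442897/7298987 ≈ 0.060679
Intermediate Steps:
h = 341 (h = -11*(-31) = 341)
(s*(h + 45*(-32)))/(-7298987) = (403*(341 + 45*(-32)))/(-7298987) = (403*(341 - 1440))*(-1/7298987) = (403*(-1099))*(-1/7298987) = -442897*(-1/7298987) = 442897/7298987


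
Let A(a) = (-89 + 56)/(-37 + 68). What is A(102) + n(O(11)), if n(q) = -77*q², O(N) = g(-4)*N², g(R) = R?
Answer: -559169105/31 ≈ -1.8038e+7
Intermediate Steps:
A(a) = -33/31
O(N) = -4*N²
A(102) + n(O(11)) = -33/31 - 77*(-4*11²)² = -33/31 - 77*(-4*121)² = -33/31 - 77*(-484)² = -33/31 - 77*234256 = -33/31 - 18037712 = -559169105/31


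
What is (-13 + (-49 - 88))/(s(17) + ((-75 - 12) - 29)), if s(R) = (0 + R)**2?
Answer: -150/173 ≈ -0.86705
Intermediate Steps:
s(R) = R**2
(-13 + (-49 - 88))/(s(17) + ((-75 - 12) - 29)) = (-13 + (-49 - 88))/(17**2 + ((-75 - 12) - 29)) = (-13 - 137)/(289 + (-87 - 29)) = -150/(289 - 116) = -150/173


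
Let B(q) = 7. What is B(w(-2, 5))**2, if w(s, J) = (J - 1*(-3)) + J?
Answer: 49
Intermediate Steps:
w(s, J) = 3 + 2*J (w(s, J) = (J + 3) + J = (3 + J) + J = 3 + 2*J)
B(w(-2, 5))**2 = 7**2 = 49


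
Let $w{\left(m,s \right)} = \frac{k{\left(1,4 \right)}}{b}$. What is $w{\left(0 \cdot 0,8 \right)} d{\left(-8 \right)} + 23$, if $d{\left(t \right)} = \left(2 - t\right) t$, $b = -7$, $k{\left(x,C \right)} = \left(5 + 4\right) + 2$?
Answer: $\frac{1041}{7} \approx 148.71$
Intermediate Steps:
$k{\left(x,C \right)} = 11$ ($k{\left(x,C \right)} = 9 + 2 = 11$)
$w{\left(m,s \right)} = - \frac{11}{7}$ ($w{\left(m,s \right)} = \frac{11}{-7} = 11 \left(- \frac{1}{7}\right) = - \frac{11}{7}$)
$d{\left(t \right)} = t \left(2 - t\right)$
$w{\left(0 \cdot 0,8 \right)} d{\left(-8 \right)} + 23 = - \frac{11 \left(- 8 \left(2 - -8\right)\right)}{7} + 23 = - \frac{11 \left(- 8 \left(2 + 8\right)\right)}{7} + 23 = - \frac{11 \left(\left(-8\right) 10\right)}{7} + 23 = \left(- \frac{11}{7}\right) \left(-80\right) + 23 = \frac{880}{7} + 23 = \frac{1041}{7}$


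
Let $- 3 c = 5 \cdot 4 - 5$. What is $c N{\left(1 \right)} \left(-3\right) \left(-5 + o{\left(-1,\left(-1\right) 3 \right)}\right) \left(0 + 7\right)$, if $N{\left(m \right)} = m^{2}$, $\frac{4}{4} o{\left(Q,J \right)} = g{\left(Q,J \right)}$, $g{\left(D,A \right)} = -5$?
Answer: $-1050$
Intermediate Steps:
$c = -5$ ($c = - \frac{5 \cdot 4 - 5}{3} = - \frac{20 - 5}{3} = \left(- \frac{1}{3}\right) 15 = -5$)
$o{\left(Q,J \right)} = -5$
$c N{\left(1 \right)} \left(-3\right) \left(-5 + o{\left(-1,\left(-1\right) 3 \right)}\right) \left(0 + 7\right) = - 5 \cdot 1^{2} \left(-3\right) \left(-5 - 5\right) \left(0 + 7\right) = - 5 \cdot 1 \left(-3\right) \left(\left(-10\right) 7\right) = \left(-5\right) \left(-3\right) \left(-70\right) = 15 \left(-70\right) = -1050$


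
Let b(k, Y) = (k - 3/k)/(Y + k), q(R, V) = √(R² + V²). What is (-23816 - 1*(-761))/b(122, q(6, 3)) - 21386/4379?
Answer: -1502974810046/65163899 - 8438130*√5/14881 ≈ -24332.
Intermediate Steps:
b(k, Y) = (k - 3/k)/(Y + k)
(-23816 - 1*(-761))/b(122, q(6, 3)) - 21386/4379 = (-23816 - 1*(-761))/(((-3 + 122²)/(122*(√(6² + 3²) + 122)))) - 21386/4379 = (-23816 + 761)/(((-3 + 14884)/(122*(√(36 + 9) + 122)))) - 21386*1/4379 = -(343150620/14881 + 8438130*√5/14881) - 21386/4379 = -23055*(14884/14881 + 366*√5/14881) - 21386/4379 = (-343150620/14881 - 8438130*√5/14881) - 21386/4379 = -1502974810046/65163899 - 8438130*√5/14881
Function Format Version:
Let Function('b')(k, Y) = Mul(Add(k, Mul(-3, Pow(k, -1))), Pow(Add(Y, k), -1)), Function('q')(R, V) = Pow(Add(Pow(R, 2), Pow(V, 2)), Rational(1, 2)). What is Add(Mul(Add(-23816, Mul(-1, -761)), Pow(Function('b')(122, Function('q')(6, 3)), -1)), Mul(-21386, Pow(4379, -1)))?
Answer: Add(Rational(-1502974810046, 65163899), Mul(Rational(-8438130, 14881), Pow(5, Rational(1, 2)))) ≈ -24332.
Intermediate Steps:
Function('b')(k, Y) = Mul(Pow(Add(Y, k), -1), Add(k, Mul(-3, Pow(k, -1))))
Add(Mul(Add(-23816, Mul(-1, -761)), Pow(Function('b')(122, Function('q')(6, 3)), -1)), Mul(-21386, Pow(4379, -1))) = Add(Mul(Add(-23816, Mul(-1, -761)), Pow(Mul(Pow(122, -1), Pow(Add(Pow(Add(Pow(6, 2), Pow(3, 2)), Rational(1, 2)), 122), -1), Add(-3, Pow(122, 2))), -1)), Mul(-21386, Pow(4379, -1))) = Add(Mul(Add(-23816, 761), Pow(Mul(Rational(1, 122), Pow(Add(Pow(Add(36, 9), Rational(1, 2)), 122), -1), Add(-3, 14884)), -1)), Mul(-21386, Rational(1, 4379))) = Add(Mul(-23055, Pow(Mul(Rational(1, 122), Pow(Add(Pow(45, Rational(1, 2)), 122), -1), 14881), -1)), Rational(-21386, 4379)) = Add(Mul(-23055, Pow(Mul(Rational(1, 122), Pow(Add(Mul(3, Pow(5, Rational(1, 2))), 122), -1), 14881), -1)), Rational(-21386, 4379)) = Add(Mul(-23055, Pow(Mul(Rational(1, 122), Pow(Add(122, Mul(3, Pow(5, Rational(1, 2)))), -1), 14881), -1)), Rational(-21386, 4379)) = Add(Mul(-23055, Pow(Mul(Rational(14881, 122), Pow(Add(122, Mul(3, Pow(5, Rational(1, 2)))), -1)), -1)), Rational(-21386, 4379)) = Add(Mul(-23055, Add(Rational(14884, 14881), Mul(Rational(366, 14881), Pow(5, Rational(1, 2))))), Rational(-21386, 4379)) = Add(Add(Rational(-343150620, 14881), Mul(Rational(-8438130, 14881), Pow(5, Rational(1, 2)))), Rational(-21386, 4379)) = Add(Rational(-1502974810046, 65163899), Mul(Rational(-8438130, 14881), Pow(5, Rational(1, 2))))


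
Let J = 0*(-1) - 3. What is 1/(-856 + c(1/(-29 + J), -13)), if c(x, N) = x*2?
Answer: -16/13697 ≈ -0.0011681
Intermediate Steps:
J = -3 (J = 0 - 3 = -3)
c(x, N) = 2*x
1/(-856 + c(1/(-29 + J), -13)) = 1/(-856 + 2/(-29 - 3)) = 1/(-856 + 2/(-32)) = 1/(-856 + 2*(-1/32)) = 1/(-856 - 1/16) = 1/(-13697/16) = -16/13697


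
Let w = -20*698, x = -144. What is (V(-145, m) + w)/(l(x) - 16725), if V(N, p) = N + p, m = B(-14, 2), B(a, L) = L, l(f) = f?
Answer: 4701/5623 ≈ 0.83603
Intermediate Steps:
w = -13960
m = 2
(V(-145, m) + w)/(l(x) - 16725) = ((-145 + 2) - 13960)/(-144 - 16725) = (-143 - 13960)/(-16869) = -14103*(-1/16869) = 4701/5623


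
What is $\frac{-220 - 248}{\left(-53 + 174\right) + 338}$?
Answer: $- \frac{52}{51} \approx -1.0196$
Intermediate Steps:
$\frac{-220 - 248}{\left(-53 + 174\right) + 338} = - \frac{468}{121 + 338} = - \frac{468}{459} = \left(-468\right) \frac{1}{459} = - \frac{52}{51}$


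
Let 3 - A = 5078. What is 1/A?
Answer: -1/5075 ≈ -0.00019704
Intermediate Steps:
A = -5075 (A = 3 - 1*5078 = 3 - 5078 = -5075)
1/A = 1/(-5075) = -1/5075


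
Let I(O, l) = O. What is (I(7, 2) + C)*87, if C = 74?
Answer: 7047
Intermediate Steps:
(I(7, 2) + C)*87 = (7 + 74)*87 = 81*87 = 7047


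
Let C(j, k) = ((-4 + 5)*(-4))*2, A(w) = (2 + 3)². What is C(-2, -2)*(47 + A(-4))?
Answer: -576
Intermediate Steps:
A(w) = 25 (A(w) = 5² = 25)
C(j, k) = -8 (C(j, k) = (1*(-4))*2 = -4*2 = -8)
C(-2, -2)*(47 + A(-4)) = -8*(47 + 25) = -8*72 = -576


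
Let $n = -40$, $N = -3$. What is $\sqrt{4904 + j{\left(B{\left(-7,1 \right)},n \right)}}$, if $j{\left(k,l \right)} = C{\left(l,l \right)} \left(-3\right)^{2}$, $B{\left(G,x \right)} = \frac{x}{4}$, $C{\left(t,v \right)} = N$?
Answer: $\sqrt{4877} \approx 69.836$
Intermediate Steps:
$C{\left(t,v \right)} = -3$
$B{\left(G,x \right)} = \frac{x}{4}$ ($B{\left(G,x \right)} = x \frac{1}{4} = \frac{x}{4}$)
$j{\left(k,l \right)} = -27$ ($j{\left(k,l \right)} = - 3 \left(-3\right)^{2} = \left(-3\right) 9 = -27$)
$\sqrt{4904 + j{\left(B{\left(-7,1 \right)},n \right)}} = \sqrt{4904 - 27} = \sqrt{4877}$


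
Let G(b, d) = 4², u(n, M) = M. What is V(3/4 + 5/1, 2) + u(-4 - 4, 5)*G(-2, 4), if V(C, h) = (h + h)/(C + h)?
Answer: 2496/31 ≈ 80.516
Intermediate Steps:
G(b, d) = 16
V(C, h) = 2*h/(C + h) (V(C, h) = (2*h)/(C + h) = 2*h/(C + h))
V(3/4 + 5/1, 2) + u(-4 - 4, 5)*G(-2, 4) = 2*2/((3/4 + 5/1) + 2) + 5*16 = 2*2/((3*(¼) + 5*1) + 2) + 80 = 2*2/((¾ + 5) + 2) + 80 = 2*2/(23/4 + 2) + 80 = 2*2/(31/4) + 80 = 2*2*(4/31) + 80 = 16/31 + 80 = 2496/31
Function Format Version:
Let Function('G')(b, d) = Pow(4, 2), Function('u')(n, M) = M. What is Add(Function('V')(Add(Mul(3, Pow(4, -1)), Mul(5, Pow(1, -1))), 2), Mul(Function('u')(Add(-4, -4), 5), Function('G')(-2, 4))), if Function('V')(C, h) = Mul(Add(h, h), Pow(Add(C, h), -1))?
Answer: Rational(2496, 31) ≈ 80.516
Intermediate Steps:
Function('G')(b, d) = 16
Function('V')(C, h) = Mul(2, h, Pow(Add(C, h), -1)) (Function('V')(C, h) = Mul(Mul(2, h), Pow(Add(C, h), -1)) = Mul(2, h, Pow(Add(C, h), -1)))
Add(Function('V')(Add(Mul(3, Pow(4, -1)), Mul(5, Pow(1, -1))), 2), Mul(Function('u')(Add(-4, -4), 5), Function('G')(-2, 4))) = Add(Mul(2, 2, Pow(Add(Add(Mul(3, Pow(4, -1)), Mul(5, Pow(1, -1))), 2), -1)), Mul(5, 16)) = Add(Mul(2, 2, Pow(Add(Add(Mul(3, Rational(1, 4)), Mul(5, 1)), 2), -1)), 80) = Add(Mul(2, 2, Pow(Add(Add(Rational(3, 4), 5), 2), -1)), 80) = Add(Mul(2, 2, Pow(Add(Rational(23, 4), 2), -1)), 80) = Add(Mul(2, 2, Pow(Rational(31, 4), -1)), 80) = Add(Mul(2, 2, Rational(4, 31)), 80) = Add(Rational(16, 31), 80) = Rational(2496, 31)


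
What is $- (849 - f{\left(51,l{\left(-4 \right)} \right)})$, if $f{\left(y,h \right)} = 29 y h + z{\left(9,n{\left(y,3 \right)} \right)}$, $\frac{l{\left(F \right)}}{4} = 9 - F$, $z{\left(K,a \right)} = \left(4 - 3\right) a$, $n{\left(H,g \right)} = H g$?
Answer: $76212$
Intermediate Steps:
$z{\left(K,a \right)} = a$ ($z{\left(K,a \right)} = 1 a = a$)
$l{\left(F \right)} = 36 - 4 F$ ($l{\left(F \right)} = 4 \left(9 - F\right) = 36 - 4 F$)
$f{\left(y,h \right)} = 3 y + 29 h y$ ($f{\left(y,h \right)} = 29 y h + y 3 = 29 h y + 3 y = 3 y + 29 h y$)
$- (849 - f{\left(51,l{\left(-4 \right)} \right)}) = - (849 - 51 \left(3 + 29 \left(36 - -16\right)\right)) = - (849 - 51 \left(3 + 29 \left(36 + 16\right)\right)) = - (849 - 51 \left(3 + 29 \cdot 52\right)) = - (849 - 51 \left(3 + 1508\right)) = - (849 - 51 \cdot 1511) = - (849 - 77061) = \left(-1\right) \left(-76212\right) = 76212$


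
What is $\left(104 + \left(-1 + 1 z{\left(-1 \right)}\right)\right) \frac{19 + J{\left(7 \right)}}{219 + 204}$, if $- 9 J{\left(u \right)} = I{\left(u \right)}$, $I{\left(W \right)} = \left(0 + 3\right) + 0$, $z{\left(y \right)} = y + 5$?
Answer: $\frac{5992}{1269} \approx 4.7218$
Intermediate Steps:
$z{\left(y \right)} = 5 + y$
$I{\left(W \right)} = 3$ ($I{\left(W \right)} = 3 + 0 = 3$)
$J{\left(u \right)} = - \frac{1}{3}$ ($J{\left(u \right)} = \left(- \frac{1}{9}\right) 3 = - \frac{1}{3}$)
$\left(104 + \left(-1 + 1 z{\left(-1 \right)}\right)\right) \frac{19 + J{\left(7 \right)}}{219 + 204} = \left(104 - \left(1 - \left(5 - 1\right)\right)\right) \frac{19 - \frac{1}{3}}{219 + 204} = \left(104 + \left(-1 + 1 \cdot 4\right)\right) \frac{56}{3 \cdot 423} = \left(104 + \left(-1 + 4\right)\right) \frac{56}{3} \cdot \frac{1}{423} = \left(104 + 3\right) \frac{56}{1269} = 107 \cdot \frac{56}{1269} = \frac{5992}{1269}$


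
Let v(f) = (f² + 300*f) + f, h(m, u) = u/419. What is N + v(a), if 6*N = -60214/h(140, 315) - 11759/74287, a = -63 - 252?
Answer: -179295026561/20057490 ≈ -8939.1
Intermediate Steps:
a = -315
h(m, u) = u/419 (h(m, u) = u*(1/419) = u/419)
v(f) = f² + 301*f
N = -267748557461/20057490 (N = (-60214/((1/419)*315) - 11759/74287)/6 = (-60214/315/419 - 11759*1/74287)/6 = (-60214*419/315 - 11759/74287)/6 = (-3604238/45 - 11759/74287)/6 = (⅙)*(-267748557461/3342915) = -267748557461/20057490 ≈ -13349.)
N + v(a) = -267748557461/20057490 - 315*(301 - 315) = -267748557461/20057490 - 315*(-14) = -267748557461/20057490 + 4410 = -179295026561/20057490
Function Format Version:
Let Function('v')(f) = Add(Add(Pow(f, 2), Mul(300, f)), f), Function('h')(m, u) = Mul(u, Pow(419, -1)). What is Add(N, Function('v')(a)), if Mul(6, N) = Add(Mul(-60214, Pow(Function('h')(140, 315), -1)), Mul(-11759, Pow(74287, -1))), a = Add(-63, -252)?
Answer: Rational(-179295026561, 20057490) ≈ -8939.1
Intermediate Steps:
a = -315
Function('h')(m, u) = Mul(Rational(1, 419), u) (Function('h')(m, u) = Mul(u, Rational(1, 419)) = Mul(Rational(1, 419), u))
Function('v')(f) = Add(Pow(f, 2), Mul(301, f))
N = Rational(-267748557461, 20057490) (N = Mul(Rational(1, 6), Add(Mul(-60214, Pow(Mul(Rational(1, 419), 315), -1)), Mul(-11759, Pow(74287, -1)))) = Mul(Rational(1, 6), Add(Mul(-60214, Pow(Rational(315, 419), -1)), Mul(-11759, Rational(1, 74287)))) = Mul(Rational(1, 6), Add(Mul(-60214, Rational(419, 315)), Rational(-11759, 74287))) = Mul(Rational(1, 6), Add(Rational(-3604238, 45), Rational(-11759, 74287))) = Mul(Rational(1, 6), Rational(-267748557461, 3342915)) = Rational(-267748557461, 20057490) ≈ -13349.)
Add(N, Function('v')(a)) = Add(Rational(-267748557461, 20057490), Mul(-315, Add(301, -315))) = Add(Rational(-267748557461, 20057490), Mul(-315, -14)) = Add(Rational(-267748557461, 20057490), 4410) = Rational(-179295026561, 20057490)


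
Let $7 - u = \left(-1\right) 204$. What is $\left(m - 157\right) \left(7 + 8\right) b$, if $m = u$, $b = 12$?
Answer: $9720$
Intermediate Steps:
$u = 211$ ($u = 7 - \left(-1\right) 204 = 7 - -204 = 7 + 204 = 211$)
$m = 211$
$\left(m - 157\right) \left(7 + 8\right) b = \left(211 - 157\right) \left(7 + 8\right) 12 = 54 \cdot 15 \cdot 12 = 54 \cdot 180 = 9720$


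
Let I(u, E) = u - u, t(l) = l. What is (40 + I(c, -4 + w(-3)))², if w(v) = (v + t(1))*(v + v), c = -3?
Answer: 1600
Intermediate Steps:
w(v) = 2*v*(1 + v) (w(v) = (v + 1)*(v + v) = (1 + v)*(2*v) = 2*v*(1 + v))
I(u, E) = 0
(40 + I(c, -4 + w(-3)))² = (40 + 0)² = 40² = 1600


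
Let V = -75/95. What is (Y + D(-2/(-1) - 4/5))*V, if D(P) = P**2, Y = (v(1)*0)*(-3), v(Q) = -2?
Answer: -108/95 ≈ -1.1368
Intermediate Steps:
V = -15/19 (V = -75*1/95 = -15/19 ≈ -0.78947)
Y = 0 (Y = -2*0*(-3) = 0*(-3) = 0)
(Y + D(-2/(-1) - 4/5))*V = (0 + (-2/(-1) - 4/5)**2)*(-15/19) = (0 + (-2*(-1) - 4*1/5)**2)*(-15/19) = (0 + (2 - 4/5)**2)*(-15/19) = (0 + (6/5)**2)*(-15/19) = (0 + 36/25)*(-15/19) = (36/25)*(-15/19) = -108/95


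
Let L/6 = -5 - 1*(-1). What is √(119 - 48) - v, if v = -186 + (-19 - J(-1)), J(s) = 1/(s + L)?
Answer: 5124/25 + √71 ≈ 213.39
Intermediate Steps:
L = -24 (L = 6*(-5 - 1*(-1)) = 6*(-5 + 1) = 6*(-4) = -24)
J(s) = 1/(-24 + s) (J(s) = 1/(s - 24) = 1/(-24 + s))
v = -5124/25 (v = -186 + (-19 - 1/(-24 - 1)) = -186 + (-19 - 1/(-25)) = -186 + (-19 - 1*(-1/25)) = -186 + (-19 + 1/25) = -186 - 474/25 = -5124/25 ≈ -204.96)
√(119 - 48) - v = √(119 - 48) - 1*(-5124/25) = √71 + 5124/25 = 5124/25 + √71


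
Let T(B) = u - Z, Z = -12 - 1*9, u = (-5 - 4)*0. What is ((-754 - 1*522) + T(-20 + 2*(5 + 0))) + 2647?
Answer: 1392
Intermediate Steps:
u = 0 (u = -9*0 = 0)
Z = -21 (Z = -12 - 9 = -21)
T(B) = 21 (T(B) = 0 - 1*(-21) = 0 + 21 = 21)
((-754 - 1*522) + T(-20 + 2*(5 + 0))) + 2647 = ((-754 - 1*522) + 21) + 2647 = ((-754 - 522) + 21) + 2647 = (-1276 + 21) + 2647 = -1255 + 2647 = 1392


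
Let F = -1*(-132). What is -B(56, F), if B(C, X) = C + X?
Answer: -188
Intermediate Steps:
F = 132
-B(56, F) = -(56 + 132) = -1*188 = -188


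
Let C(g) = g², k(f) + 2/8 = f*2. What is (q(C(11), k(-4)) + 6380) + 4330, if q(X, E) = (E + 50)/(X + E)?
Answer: 4830377/451 ≈ 10710.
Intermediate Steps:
k(f) = -¼ + 2*f (k(f) = -¼ + f*2 = -¼ + 2*f)
q(X, E) = (50 + E)/(E + X)
(q(C(11), k(-4)) + 6380) + 4330 = ((50 + (-¼ + 2*(-4)))/((-¼ + 2*(-4)) + 11²) + 6380) + 4330 = ((50 + (-¼ - 8))/((-¼ - 8) + 121) + 6380) + 4330 = ((50 - 33/4)/(-33/4 + 121) + 6380) + 4330 = ((167/4)/(451/4) + 6380) + 4330 = ((4/451)*(167/4) + 6380) + 4330 = (167/451 + 6380) + 4330 = 2877547/451 + 4330 = 4830377/451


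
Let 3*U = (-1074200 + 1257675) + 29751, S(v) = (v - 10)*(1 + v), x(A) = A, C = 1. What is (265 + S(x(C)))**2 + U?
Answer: 396253/3 ≈ 1.3208e+5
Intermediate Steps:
S(v) = (1 + v)*(-10 + v) (S(v) = (-10 + v)*(1 + v) = (1 + v)*(-10 + v))
U = 213226/3 (U = ((-1074200 + 1257675) + 29751)/3 = (183475 + 29751)/3 = (1/3)*213226 = 213226/3 ≈ 71075.)
(265 + S(x(C)))**2 + U = (265 + (-10 + 1**2 - 9*1))**2 + 213226/3 = (265 + (-10 + 1 - 9))**2 + 213226/3 = (265 - 18)**2 + 213226/3 = 247**2 + 213226/3 = 61009 + 213226/3 = 396253/3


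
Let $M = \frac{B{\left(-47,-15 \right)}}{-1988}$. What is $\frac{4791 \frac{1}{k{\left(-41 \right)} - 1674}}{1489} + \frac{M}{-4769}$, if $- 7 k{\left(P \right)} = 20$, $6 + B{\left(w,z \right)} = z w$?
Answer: $- \frac{152869805523}{82851907142452} \approx -0.0018451$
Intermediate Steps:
$B{\left(w,z \right)} = -6 + w z$ ($B{\left(w,z \right)} = -6 + z w = -6 + w z$)
$k{\left(P \right)} = - \frac{20}{7}$ ($k{\left(P \right)} = \left(- \frac{1}{7}\right) 20 = - \frac{20}{7}$)
$M = - \frac{699}{1988}$ ($M = \frac{-6 - -705}{-1988} = \left(-6 + 705\right) \left(- \frac{1}{1988}\right) = 699 \left(- \frac{1}{1988}\right) = - \frac{699}{1988} \approx -0.35161$)
$\frac{4791 \frac{1}{k{\left(-41 \right)} - 1674}}{1489} + \frac{M}{-4769} = \frac{4791 \frac{1}{- \frac{20}{7} - 1674}}{1489} - \frac{699}{1988 \left(-4769\right)} = \frac{4791}{- \frac{20}{7} - 1674} \cdot \frac{1}{1489} - - \frac{699}{9480772} = \frac{4791}{- \frac{11738}{7}} \cdot \frac{1}{1489} + \frac{699}{9480772} = 4791 \left(- \frac{7}{11738}\right) \frac{1}{1489} + \frac{699}{9480772} = \left(- \frac{33537}{11738}\right) \frac{1}{1489} + \frac{699}{9480772} = - \frac{33537}{17477882} + \frac{699}{9480772} = - \frac{152869805523}{82851907142452}$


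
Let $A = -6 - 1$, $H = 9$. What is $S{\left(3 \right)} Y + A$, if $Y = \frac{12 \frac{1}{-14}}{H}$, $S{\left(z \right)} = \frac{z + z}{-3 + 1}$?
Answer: $- \frac{47}{7} \approx -6.7143$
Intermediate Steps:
$S{\left(z \right)} = - z$ ($S{\left(z \right)} = \frac{2 z}{-2} = 2 z \left(- \frac{1}{2}\right) = - z$)
$Y = - \frac{2}{21}$ ($Y = \frac{12 \frac{1}{-14}}{9} = 12 \left(- \frac{1}{14}\right) \frac{1}{9} = \left(- \frac{6}{7}\right) \frac{1}{9} = - \frac{2}{21} \approx -0.095238$)
$A = -7$ ($A = -6 - 1 = -7$)
$S{\left(3 \right)} Y + A = \left(-1\right) 3 \left(- \frac{2}{21}\right) - 7 = \left(-3\right) \left(- \frac{2}{21}\right) - 7 = \frac{2}{7} - 7 = - \frac{47}{7}$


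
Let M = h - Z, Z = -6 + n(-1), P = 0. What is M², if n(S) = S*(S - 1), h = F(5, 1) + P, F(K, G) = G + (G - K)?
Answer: 1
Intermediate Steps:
F(K, G) = -K + 2*G
h = -3 (h = (-1*5 + 2*1) + 0 = (-5 + 2) + 0 = -3 + 0 = -3)
n(S) = S*(-1 + S)
Z = -4 (Z = -6 - (-1 - 1) = -6 - 1*(-2) = -6 + 2 = -4)
M = 1 (M = -3 - 1*(-4) = -3 + 4 = 1)
M² = 1² = 1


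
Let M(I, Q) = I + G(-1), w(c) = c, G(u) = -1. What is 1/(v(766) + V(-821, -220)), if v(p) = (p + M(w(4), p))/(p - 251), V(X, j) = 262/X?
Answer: 422815/496419 ≈ 0.85173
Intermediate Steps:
M(I, Q) = -1 + I (M(I, Q) = I - 1 = -1 + I)
v(p) = (3 + p)/(-251 + p) (v(p) = (p + (-1 + 4))/(p - 251) = (p + 3)/(-251 + p) = (3 + p)/(-251 + p))
1/(v(766) + V(-821, -220)) = 1/((3 + 766)/(-251 + 766) + 262/(-821)) = 1/(769/515 + 262*(-1/821)) = 1/((1/515)*769 - 262/821) = 1/(769/515 - 262/821) = 1/(496419/422815) = 422815/496419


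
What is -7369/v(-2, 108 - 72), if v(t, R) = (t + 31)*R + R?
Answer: -7369/1080 ≈ -6.8232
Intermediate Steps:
v(t, R) = R + R*(31 + t) (v(t, R) = (31 + t)*R + R = R*(31 + t) + R = R + R*(31 + t))
-7369/v(-2, 108 - 72) = -7369*1/((32 - 2)*(108 - 72)) = -7369/(36*30) = -7369/1080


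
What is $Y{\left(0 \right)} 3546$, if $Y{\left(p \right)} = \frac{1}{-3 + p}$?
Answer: $-1182$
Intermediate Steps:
$Y{\left(0 \right)} 3546 = \frac{1}{-3 + 0} \cdot 3546 = \frac{1}{-3} \cdot 3546 = \left(- \frac{1}{3}\right) 3546 = -1182$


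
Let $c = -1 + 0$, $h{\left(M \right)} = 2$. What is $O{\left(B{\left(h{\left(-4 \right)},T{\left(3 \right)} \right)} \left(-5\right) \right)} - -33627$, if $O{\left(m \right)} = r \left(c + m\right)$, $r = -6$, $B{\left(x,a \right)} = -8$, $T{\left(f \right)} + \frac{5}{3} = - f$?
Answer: $33393$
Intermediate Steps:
$T{\left(f \right)} = - \frac{5}{3} - f$
$c = -1$
$O{\left(m \right)} = 6 - 6 m$ ($O{\left(m \right)} = - 6 \left(-1 + m\right) = 6 - 6 m$)
$O{\left(B{\left(h{\left(-4 \right)},T{\left(3 \right)} \right)} \left(-5\right) \right)} - -33627 = \left(6 - 6 \left(\left(-8\right) \left(-5\right)\right)\right) - -33627 = \left(6 - 240\right) + 33627 = -234 + 33627 = 33393$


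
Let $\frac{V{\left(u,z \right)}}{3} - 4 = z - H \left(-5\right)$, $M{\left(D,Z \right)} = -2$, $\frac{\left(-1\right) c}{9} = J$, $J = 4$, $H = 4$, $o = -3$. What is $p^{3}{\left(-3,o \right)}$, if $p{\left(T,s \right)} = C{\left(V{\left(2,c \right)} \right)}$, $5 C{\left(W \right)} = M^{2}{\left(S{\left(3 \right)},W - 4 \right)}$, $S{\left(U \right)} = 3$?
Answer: $\frac{64}{125} \approx 0.512$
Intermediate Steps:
$c = -36$ ($c = \left(-9\right) 4 = -36$)
$V{\left(u,z \right)} = 72 + 3 z$ ($V{\left(u,z \right)} = 12 + 3 \left(z - 4 \left(-5\right)\right) = 12 + 3 \left(z - -20\right) = 12 + 3 \left(z + 20\right) = 12 + 3 \left(20 + z\right) = 12 + \left(60 + 3 z\right) = 72 + 3 z$)
$C{\left(W \right)} = \frac{4}{5}$ ($C{\left(W \right)} = \frac{\left(-2\right)^{2}}{5} = \frac{1}{5} \cdot 4 = \frac{4}{5}$)
$p{\left(T,s \right)} = \frac{4}{5}$
$p^{3}{\left(-3,o \right)} = \left(\frac{4}{5}\right)^{3} = \frac{64}{125}$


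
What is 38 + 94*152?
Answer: 14326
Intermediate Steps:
38 + 94*152 = 38 + 14288 = 14326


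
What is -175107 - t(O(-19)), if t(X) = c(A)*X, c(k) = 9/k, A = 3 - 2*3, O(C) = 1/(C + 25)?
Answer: -350213/2 ≈ -1.7511e+5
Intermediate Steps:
O(C) = 1/(25 + C)
A = -3 (A = 3 - 6 = -3)
t(X) = -3*X (t(X) = (9/(-3))*X = (9*(-⅓))*X = -3*X)
-175107 - t(O(-19)) = -175107 - (-3)/(25 - 19) = -175107 - (-3)/6 = -175107 - 1*(-½) = -175107 + ½ = -350213/2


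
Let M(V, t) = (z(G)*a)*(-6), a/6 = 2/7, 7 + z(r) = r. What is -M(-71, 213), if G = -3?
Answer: -720/7 ≈ -102.86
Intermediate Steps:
z(r) = -7 + r
a = 12/7 (a = 6*(2/7) = 12/7 ≈ 1.7143)
M(V, t) = 720/7 (M(V, t) = ((-7 - 3)*(12/7))*(-6) = -10*12/7*(-6) = -120/7*(-6) = 720/7)
-M(-71, 213) = -1*720/7 = -720/7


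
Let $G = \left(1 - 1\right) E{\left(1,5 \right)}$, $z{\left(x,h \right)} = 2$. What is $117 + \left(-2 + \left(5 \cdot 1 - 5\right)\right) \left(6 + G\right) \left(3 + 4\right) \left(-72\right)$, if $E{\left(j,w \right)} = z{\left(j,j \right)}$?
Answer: $6165$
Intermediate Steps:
$E{\left(j,w \right)} = 2$
$G = 0$ ($G = \left(1 - 1\right) 2 = 0 \cdot 2 = 0$)
$117 + \left(-2 + \left(5 \cdot 1 - 5\right)\right) \left(6 + G\right) \left(3 + 4\right) \left(-72\right) = 117 + \left(-2 + \left(5 \cdot 1 - 5\right)\right) \left(6 + 0\right) \left(3 + 4\right) \left(-72\right) = 117 + \left(-2 + \left(5 - 5\right)\right) 6 \cdot 7 \left(-72\right) = 117 + \left(-2 + 0\right) 42 \left(-72\right) = 117 + \left(-2\right) 42 \left(-72\right) = 117 - -6048 = 117 + 6048 = 6165$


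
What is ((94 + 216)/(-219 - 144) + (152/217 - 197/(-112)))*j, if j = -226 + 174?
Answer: -26303381/315084 ≈ -83.480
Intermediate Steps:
j = -52
((94 + 216)/(-219 - 144) + (152/217 - 197/(-112)))*j = ((94 + 216)/(-219 - 144) + (152/217 - 197/(-112)))*(-52) = (310/(-363) + (152*(1/217) - 197*(-1/112)))*(-52) = (310*(-1/363) + (152/217 + 197/112))*(-52) = (-310/363 + 8539/3472)*(-52) = (2023337/1260336)*(-52) = -26303381/315084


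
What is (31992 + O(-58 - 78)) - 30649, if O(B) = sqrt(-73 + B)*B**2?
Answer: 1343 + 18496*I*sqrt(209) ≈ 1343.0 + 2.6739e+5*I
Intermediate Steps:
O(B) = B**2*sqrt(-73 + B)
(31992 + O(-58 - 78)) - 30649 = (31992 + (-58 - 78)**2*sqrt(-73 + (-58 - 78))) - 30649 = (31992 + (-136)**2*sqrt(-73 - 136)) - 30649 = (31992 + 18496*sqrt(-209)) - 30649 = (31992 + 18496*(I*sqrt(209))) - 30649 = (31992 + 18496*I*sqrt(209)) - 30649 = 1343 + 18496*I*sqrt(209)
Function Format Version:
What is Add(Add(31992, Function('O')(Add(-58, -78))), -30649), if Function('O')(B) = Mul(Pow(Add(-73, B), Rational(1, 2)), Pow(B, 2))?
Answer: Add(1343, Mul(18496, I, Pow(209, Rational(1, 2)))) ≈ Add(1343.0, Mul(2.6739e+5, I))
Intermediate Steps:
Function('O')(B) = Mul(Pow(B, 2), Pow(Add(-73, B), Rational(1, 2)))
Add(Add(31992, Function('O')(Add(-58, -78))), -30649) = Add(Add(31992, Mul(Pow(Add(-58, -78), 2), Pow(Add(-73, Add(-58, -78)), Rational(1, 2)))), -30649) = Add(Add(31992, Mul(Pow(-136, 2), Pow(Add(-73, -136), Rational(1, 2)))), -30649) = Add(Add(31992, Mul(18496, Pow(-209, Rational(1, 2)))), -30649) = Add(Add(31992, Mul(18496, Mul(I, Pow(209, Rational(1, 2))))), -30649) = Add(Add(31992, Mul(18496, I, Pow(209, Rational(1, 2)))), -30649) = Add(1343, Mul(18496, I, Pow(209, Rational(1, 2))))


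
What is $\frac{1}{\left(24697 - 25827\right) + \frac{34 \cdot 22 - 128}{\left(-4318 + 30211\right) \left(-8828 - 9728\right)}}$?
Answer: $- \frac{120117627}{135732918665} \approx -0.00088496$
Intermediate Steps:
$\frac{1}{\left(24697 - 25827\right) + \frac{34 \cdot 22 - 128}{\left(-4318 + 30211\right) \left(-8828 - 9728\right)}} = \frac{1}{\left(24697 - 25827\right) + \frac{748 - 128}{25893 \left(-18556\right)}} = \frac{1}{-1130 + \frac{620}{-480470508}} = \frac{1}{-1130 + 620 \left(- \frac{1}{480470508}\right)} = \frac{1}{-1130 - \frac{155}{120117627}} = \frac{1}{- \frac{135732918665}{120117627}} = - \frac{120117627}{135732918665}$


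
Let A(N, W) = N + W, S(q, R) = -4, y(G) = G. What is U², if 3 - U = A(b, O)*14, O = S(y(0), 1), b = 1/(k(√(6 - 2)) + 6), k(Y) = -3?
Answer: 26569/9 ≈ 2952.1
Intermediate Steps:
b = ⅓ (b = 1/(-3 + 6) = 1/3 = ⅓ ≈ 0.33333)
O = -4
U = 163/3 (U = 3 - (⅓ - 4)*14 = 3 - (-11)*14/3 = 3 - 1*(-154/3) = 3 + 154/3 = 163/3 ≈ 54.333)
U² = (163/3)² = 26569/9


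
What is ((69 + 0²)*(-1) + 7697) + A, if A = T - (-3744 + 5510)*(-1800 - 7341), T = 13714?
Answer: 16164348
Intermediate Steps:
A = 16156720 (A = 13714 - (-3744 + 5510)*(-1800 - 7341) = 13714 - 1766*(-9141) = 13714 - 1*(-16143006) = 13714 + 16143006 = 16156720)
((69 + 0²)*(-1) + 7697) + A = ((69 + 0²)*(-1) + 7697) + 16156720 = ((69 + 0)*(-1) + 7697) + 16156720 = (69*(-1) + 7697) + 16156720 = (-69 + 7697) + 16156720 = 7628 + 16156720 = 16164348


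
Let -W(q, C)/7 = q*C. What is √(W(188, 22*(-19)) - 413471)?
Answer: √136617 ≈ 369.62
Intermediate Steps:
W(q, C) = -7*C*q (W(q, C) = -7*q*C = -7*C*q)
√(W(188, 22*(-19)) - 413471) = √(-7*22*(-19)*188 - 413471) = √(-7*(-418)*188 - 413471) = √(550088 - 413471) = √136617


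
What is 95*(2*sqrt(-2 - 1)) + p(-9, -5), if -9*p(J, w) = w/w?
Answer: -1/9 + 190*I*sqrt(3) ≈ -0.11111 + 329.09*I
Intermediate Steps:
p(J, w) = -1/9 (p(J, w) = -w/(9*w) = -1/9*1 = -1/9)
95*(2*sqrt(-2 - 1)) + p(-9, -5) = 95*(2*sqrt(-2 - 1)) - 1/9 = 95*(2*sqrt(-3)) - 1/9 = 95*(2*(I*sqrt(3))) - 1/9 = 95*(2*I*sqrt(3)) - 1/9 = 190*I*sqrt(3) - 1/9 = -1/9 + 190*I*sqrt(3)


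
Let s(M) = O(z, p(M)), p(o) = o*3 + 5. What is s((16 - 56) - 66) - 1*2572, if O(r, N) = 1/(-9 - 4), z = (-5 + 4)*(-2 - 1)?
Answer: -33437/13 ≈ -2572.1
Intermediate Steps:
z = 3 (z = -1*(-3) = 3)
p(o) = 5 + 3*o (p(o) = 3*o + 5 = 5 + 3*o)
O(r, N) = -1/13 (O(r, N) = 1/(-13) = -1/13)
s(M) = -1/13
s((16 - 56) - 66) - 1*2572 = -1/13 - 1*2572 = -1/13 - 2572 = -33437/13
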